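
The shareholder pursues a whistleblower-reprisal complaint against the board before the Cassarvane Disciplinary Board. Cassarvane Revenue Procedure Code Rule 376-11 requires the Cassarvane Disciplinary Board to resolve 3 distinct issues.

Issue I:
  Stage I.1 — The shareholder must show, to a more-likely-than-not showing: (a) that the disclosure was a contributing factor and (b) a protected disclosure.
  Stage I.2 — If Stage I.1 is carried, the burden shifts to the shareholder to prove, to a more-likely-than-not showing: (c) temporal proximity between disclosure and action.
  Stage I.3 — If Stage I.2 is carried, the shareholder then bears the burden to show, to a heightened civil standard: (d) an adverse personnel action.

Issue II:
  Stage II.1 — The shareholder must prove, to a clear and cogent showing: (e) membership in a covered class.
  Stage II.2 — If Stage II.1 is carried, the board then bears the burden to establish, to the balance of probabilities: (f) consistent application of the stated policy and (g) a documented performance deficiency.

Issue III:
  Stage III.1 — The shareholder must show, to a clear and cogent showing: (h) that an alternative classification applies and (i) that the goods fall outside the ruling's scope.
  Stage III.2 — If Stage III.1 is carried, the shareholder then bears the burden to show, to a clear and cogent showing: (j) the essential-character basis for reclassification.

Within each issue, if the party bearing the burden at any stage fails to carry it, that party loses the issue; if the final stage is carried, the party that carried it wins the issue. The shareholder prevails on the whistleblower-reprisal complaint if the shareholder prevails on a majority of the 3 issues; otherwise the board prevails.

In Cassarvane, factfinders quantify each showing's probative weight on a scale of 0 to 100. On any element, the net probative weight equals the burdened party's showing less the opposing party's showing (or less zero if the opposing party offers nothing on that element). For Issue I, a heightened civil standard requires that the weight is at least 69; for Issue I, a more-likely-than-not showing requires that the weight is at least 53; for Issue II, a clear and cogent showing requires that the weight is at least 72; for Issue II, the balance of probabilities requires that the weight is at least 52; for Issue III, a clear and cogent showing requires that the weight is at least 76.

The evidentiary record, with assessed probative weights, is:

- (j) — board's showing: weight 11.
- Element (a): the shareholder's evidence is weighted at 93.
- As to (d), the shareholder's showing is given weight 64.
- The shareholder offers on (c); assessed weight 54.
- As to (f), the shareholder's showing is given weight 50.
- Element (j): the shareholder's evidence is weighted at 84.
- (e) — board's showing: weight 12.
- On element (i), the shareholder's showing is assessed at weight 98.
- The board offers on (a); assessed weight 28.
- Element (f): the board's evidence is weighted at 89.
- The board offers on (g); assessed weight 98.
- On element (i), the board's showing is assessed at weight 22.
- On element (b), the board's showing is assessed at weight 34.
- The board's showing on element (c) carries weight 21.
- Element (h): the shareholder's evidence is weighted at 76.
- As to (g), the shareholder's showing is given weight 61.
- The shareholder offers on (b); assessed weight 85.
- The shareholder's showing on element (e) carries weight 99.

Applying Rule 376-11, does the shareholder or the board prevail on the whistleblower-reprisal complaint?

board

— Issue I —
At Stage I.1 the shareholder must meet a more-likely-than-not showing (weight is at least 53): on (a) the weight is 93 less the opposing 28 gives net 65, ≥ 53, so (a) meets the standard; on (b) the weight is 85 less the opposing 34 gives net 51, < 53, so (b) does not meet the standard.
  Stage I.1 not carried; the shareholder fails its burden.
The board prevails on this issue.
— Issue II —
Stage II.1 (shareholder, a clear and cogent showing, weight is at least 72): (e) net 99−12=87 ≥ 72 — meets.
  Stage II.1 carried; the burden shifts to the board.
Stage II.2 (board, the balance of probabilities, weight is at least 52): (f) net 89−50=39 < 52 — fails; (g) net 98−61=37 < 52 — fails.
  Stage II.2 not carried; the board fails its burden.
The analysis ends at Stage II.2; the shareholder prevails on this issue.
— Issue III —
Stage III.1 — burden on shareholder; standard: a clear and cogent showing (weight is at least 76).
    (h): 76 ≥ 76 [met]
    (i): 98 − 22 = 76 ≥ 76 [met]
  Stage III.1 carried; the burden remains with the shareholder.
Stage III.2 — burden on shareholder; standard: a clear and cogent showing (weight is at least 76).
    (j): 84 − 11 = 73 < 76 [not met]
  Stage III.2 not carried; the shareholder fails its burden.
So the board prevails on this issue.
Per-issue: Issue I → board; Issue II → shareholder; Issue III → board. The shareholder must prevail on a majority of issues; overall, the board prevails.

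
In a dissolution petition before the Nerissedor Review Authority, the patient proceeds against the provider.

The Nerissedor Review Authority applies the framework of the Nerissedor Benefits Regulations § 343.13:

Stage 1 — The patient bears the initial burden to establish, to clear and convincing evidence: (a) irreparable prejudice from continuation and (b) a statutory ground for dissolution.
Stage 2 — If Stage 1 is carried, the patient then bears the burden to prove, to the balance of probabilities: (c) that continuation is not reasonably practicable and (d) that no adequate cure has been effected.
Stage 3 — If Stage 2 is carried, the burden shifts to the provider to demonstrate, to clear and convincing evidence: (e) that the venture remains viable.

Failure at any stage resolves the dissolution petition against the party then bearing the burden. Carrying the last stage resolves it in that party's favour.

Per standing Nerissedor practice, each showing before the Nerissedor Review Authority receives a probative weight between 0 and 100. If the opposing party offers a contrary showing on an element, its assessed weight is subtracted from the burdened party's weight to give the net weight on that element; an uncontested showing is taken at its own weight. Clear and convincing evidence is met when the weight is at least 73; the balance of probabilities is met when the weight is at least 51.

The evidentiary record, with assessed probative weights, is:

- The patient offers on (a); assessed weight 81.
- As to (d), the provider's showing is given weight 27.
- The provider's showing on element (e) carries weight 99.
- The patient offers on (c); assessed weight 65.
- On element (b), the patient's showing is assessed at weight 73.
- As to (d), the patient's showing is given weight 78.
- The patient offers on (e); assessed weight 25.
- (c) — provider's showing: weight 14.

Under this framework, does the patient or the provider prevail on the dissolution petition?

provider

Stage 1 (patient, clear and convincing evidence, weight is at least 73): (a) 81 ≥ 73 — meets; (b) 73 ≥ 73 — meets.
  All elements met. The patient retains the burden for Stage 2.
Stage 2 (patient, the balance of probabilities, weight is at least 51): (c) net 65−14=51 ≥ 51 — meets; (d) net 78−27=51 ≥ 51 — meets.
  The patient carries Stage 2; the provider now bears the burden.
Stage 3 (provider, clear and convincing evidence, weight is at least 73): (e) net 99−25=74 ≥ 73 — meets.
  The provider carries the last stage.
Every stage carried; the provider prevails.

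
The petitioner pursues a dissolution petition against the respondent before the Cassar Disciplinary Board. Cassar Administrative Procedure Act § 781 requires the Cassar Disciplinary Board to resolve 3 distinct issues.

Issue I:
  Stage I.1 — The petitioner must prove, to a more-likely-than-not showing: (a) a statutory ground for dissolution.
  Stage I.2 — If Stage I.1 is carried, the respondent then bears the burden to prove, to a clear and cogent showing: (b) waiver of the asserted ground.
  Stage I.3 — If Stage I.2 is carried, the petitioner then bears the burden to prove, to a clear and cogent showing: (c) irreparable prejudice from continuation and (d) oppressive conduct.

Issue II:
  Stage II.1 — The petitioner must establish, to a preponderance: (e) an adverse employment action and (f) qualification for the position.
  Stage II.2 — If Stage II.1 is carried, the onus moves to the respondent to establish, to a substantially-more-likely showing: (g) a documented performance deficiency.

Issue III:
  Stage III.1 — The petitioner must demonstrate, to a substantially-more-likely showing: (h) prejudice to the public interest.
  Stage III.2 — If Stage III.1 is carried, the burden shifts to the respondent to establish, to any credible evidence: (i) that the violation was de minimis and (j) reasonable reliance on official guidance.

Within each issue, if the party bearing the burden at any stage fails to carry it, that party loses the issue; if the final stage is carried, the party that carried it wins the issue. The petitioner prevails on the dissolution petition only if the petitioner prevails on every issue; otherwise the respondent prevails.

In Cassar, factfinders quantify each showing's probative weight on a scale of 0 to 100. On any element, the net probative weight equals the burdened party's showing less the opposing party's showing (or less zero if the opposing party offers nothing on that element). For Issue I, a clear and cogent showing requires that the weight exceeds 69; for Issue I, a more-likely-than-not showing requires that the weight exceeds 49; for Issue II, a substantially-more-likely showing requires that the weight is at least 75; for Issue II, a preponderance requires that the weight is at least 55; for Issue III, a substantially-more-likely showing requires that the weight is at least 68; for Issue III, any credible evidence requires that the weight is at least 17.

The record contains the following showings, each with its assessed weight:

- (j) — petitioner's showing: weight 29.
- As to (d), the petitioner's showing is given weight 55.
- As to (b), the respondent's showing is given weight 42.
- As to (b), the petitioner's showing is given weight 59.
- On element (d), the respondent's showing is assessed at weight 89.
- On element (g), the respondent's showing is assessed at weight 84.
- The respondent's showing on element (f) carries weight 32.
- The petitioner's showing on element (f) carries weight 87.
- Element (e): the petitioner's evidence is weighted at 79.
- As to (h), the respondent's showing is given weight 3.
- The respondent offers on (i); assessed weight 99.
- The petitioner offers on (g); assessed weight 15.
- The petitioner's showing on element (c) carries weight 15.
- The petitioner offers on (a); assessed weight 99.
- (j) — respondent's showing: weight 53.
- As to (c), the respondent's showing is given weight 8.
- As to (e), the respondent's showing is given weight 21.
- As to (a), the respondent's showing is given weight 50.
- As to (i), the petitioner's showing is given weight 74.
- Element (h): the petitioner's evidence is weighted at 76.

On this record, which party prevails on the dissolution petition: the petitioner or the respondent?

— Issue I —
At Stage I.1 the petitioner must meet a more-likely-than-not showing (weight exceeds 49): on (a) the weight is 99 less the opposing 50 gives net 49, which does not exceed 49, so (a) does not meet the standard.
  The petitioner does not carry Stage I.1.
The respondent prevails on this issue.
— Issue II —
Stage II.1 — burden on petitioner; standard: a preponderance (weight is at least 55).
    (e): 79 − 21 = 58 ≥ 55 [met]
    (f): 87 − 32 = 55 ≥ 55 [met]
  All elements met. The burden passes to the respondent.
Stage II.2 — burden on respondent; standard: a substantially-more-likely showing (weight is at least 75).
    (g): 84 − 15 = 69 < 75 [not met]
  Stage II.2 not carried; the respondent fails its burden.
So the petitioner prevails on this issue.
— Issue III —
Stage III.1 — burden on petitioner; standard: a substantially-more-likely showing (weight is at least 68).
    (h): 76 − 3 = 73 ≥ 68 [met]
  Stage III.1 carried; the burden shifts to the respondent.
Stage III.2 — burden on respondent; standard: any credible evidence (weight is at least 17).
    (i): 99 − 74 = 25 ≥ 17 [met]
    (j): 53 − 29 = 24 ≥ 17 [met]
  Stage III.2 carried; the final stage is satisfied.
All stages carried — the respondent prevails on this issue.
Per-issue: Issue I → respondent; Issue II → petitioner; Issue III → respondent. The petitioner must prevail on every issue; overall, the respondent prevails.

respondent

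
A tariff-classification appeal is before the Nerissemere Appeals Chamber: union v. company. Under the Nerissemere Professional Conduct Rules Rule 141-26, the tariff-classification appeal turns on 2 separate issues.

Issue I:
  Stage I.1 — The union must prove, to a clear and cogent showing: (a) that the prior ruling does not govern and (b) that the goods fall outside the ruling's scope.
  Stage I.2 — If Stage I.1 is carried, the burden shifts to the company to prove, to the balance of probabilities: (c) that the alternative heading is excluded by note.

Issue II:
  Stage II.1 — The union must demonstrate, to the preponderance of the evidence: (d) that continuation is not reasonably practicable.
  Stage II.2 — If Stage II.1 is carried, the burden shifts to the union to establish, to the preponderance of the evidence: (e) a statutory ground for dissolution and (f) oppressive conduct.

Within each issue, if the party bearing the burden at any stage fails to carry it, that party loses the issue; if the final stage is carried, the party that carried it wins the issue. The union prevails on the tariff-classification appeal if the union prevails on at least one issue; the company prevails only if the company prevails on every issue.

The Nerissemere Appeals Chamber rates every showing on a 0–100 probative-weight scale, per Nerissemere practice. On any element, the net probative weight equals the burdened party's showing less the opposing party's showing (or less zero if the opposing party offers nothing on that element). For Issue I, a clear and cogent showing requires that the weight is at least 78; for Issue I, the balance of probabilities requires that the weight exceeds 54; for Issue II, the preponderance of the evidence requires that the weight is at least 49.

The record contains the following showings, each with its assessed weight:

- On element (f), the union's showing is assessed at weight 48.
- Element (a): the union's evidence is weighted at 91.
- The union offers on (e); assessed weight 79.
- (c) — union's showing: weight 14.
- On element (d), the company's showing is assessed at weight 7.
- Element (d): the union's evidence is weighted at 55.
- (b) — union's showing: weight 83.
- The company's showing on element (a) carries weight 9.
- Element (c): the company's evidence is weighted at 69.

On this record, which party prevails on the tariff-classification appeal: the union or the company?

— Issue I —
At Stage I.1 the union must meet a clear and cogent showing (weight is at least 78): on (a) the weight is 91 less the opposing 9 gives net 82, ≥ 78, so (a) meets the standard; on (b) the weight is 83, which does reach 78, so (b) meets the standard.
  Stage I.1 is satisfied; the onus moves to the company.
At Stage I.2 the company must meet the balance of probabilities (weight exceeds 54): on (c) the weight is 69 less the opposing 14 gives net 55, which does exceed 54, so (c) meets the standard.
  Stage I.2 carried; the final stage is satisfied.
With every stage satisfied, the company prevails on this issue.
— Issue II —
Stage II.1 — burden on union; standard: the preponderance of the evidence (weight is at least 49).
    (d): 55 − 7 = 48 < 49 [not met]
  Not every element is met, so the union fails to carry Stage II.1.
So the company prevails on this issue.
Per-issue: Issue I → company; Issue II → company. The union must prevail on at least one issue; overall, the company prevails.

company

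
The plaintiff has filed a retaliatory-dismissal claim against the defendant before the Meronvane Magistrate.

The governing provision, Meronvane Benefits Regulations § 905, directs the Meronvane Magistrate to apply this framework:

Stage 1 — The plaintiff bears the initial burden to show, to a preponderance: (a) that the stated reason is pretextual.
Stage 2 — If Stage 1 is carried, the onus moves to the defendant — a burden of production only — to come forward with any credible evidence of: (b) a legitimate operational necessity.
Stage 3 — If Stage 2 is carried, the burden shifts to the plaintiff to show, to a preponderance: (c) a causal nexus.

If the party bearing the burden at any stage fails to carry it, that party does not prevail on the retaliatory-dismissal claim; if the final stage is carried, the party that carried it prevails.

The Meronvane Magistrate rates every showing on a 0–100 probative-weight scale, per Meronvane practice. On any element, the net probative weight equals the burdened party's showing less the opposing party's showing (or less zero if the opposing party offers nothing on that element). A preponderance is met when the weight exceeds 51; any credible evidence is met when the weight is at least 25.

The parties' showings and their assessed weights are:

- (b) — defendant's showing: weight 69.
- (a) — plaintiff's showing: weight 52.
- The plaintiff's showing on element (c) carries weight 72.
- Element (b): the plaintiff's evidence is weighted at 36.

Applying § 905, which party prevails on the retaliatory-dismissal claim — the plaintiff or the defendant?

plaintiff

Stage 1 — burden on plaintiff; standard: a preponderance (weight exceeds 51).
    (a): 52 > 51 [met]
  The plaintiff carries Stage 1; the defendant now bears the burden.
Stage 2 — burden on defendant; standard: any credible evidence (weight is at least 25).
    (b): 69 − 36 = 33 ≥ 25 [met]
  All elements met. The burden passes to the plaintiff.
Stage 3 — burden on plaintiff; standard: a preponderance (weight exceeds 51).
    (c): 72 > 51 [met]
  Stage 3 carried; the final stage is satisfied.
All stages carried — the plaintiff prevails.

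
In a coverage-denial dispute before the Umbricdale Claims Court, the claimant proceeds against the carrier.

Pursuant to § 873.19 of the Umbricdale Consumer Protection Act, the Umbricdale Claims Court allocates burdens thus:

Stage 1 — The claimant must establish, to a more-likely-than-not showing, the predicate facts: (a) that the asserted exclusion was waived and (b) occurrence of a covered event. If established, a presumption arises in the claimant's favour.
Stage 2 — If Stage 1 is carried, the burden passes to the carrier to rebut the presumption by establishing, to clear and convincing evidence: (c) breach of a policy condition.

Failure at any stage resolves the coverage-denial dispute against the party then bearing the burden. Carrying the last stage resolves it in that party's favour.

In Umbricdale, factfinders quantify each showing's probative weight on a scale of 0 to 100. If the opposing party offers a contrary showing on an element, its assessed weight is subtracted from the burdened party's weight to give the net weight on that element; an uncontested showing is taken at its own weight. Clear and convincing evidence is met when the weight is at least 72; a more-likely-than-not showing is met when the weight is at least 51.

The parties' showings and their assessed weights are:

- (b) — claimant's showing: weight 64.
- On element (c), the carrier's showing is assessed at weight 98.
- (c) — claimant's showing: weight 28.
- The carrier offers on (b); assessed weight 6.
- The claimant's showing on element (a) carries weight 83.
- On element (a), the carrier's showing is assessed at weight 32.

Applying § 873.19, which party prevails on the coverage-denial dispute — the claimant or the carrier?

claimant

At Stage 1 the claimant must meet a more-likely-than-not showing (weight is at least 51): on (a) the weight is 83 less the opposing 32 gives net 51, which does reach 51, so (a) meets the standard; on (b) the weight is 64 less the opposing 6 gives net 58, ≥ 51, so (b) meets the standard.
  The claimant carries Stage 1; the carrier now bears the burden.
At Stage 2 the carrier must meet clear and convincing evidence (weight is at least 72): on (c) the weight is 98 less the opposing 28 gives net 70, which does not reach 72, so (c) does not meet the standard.
  Stage 2 not carried; the carrier fails its burden.
The claimant prevails.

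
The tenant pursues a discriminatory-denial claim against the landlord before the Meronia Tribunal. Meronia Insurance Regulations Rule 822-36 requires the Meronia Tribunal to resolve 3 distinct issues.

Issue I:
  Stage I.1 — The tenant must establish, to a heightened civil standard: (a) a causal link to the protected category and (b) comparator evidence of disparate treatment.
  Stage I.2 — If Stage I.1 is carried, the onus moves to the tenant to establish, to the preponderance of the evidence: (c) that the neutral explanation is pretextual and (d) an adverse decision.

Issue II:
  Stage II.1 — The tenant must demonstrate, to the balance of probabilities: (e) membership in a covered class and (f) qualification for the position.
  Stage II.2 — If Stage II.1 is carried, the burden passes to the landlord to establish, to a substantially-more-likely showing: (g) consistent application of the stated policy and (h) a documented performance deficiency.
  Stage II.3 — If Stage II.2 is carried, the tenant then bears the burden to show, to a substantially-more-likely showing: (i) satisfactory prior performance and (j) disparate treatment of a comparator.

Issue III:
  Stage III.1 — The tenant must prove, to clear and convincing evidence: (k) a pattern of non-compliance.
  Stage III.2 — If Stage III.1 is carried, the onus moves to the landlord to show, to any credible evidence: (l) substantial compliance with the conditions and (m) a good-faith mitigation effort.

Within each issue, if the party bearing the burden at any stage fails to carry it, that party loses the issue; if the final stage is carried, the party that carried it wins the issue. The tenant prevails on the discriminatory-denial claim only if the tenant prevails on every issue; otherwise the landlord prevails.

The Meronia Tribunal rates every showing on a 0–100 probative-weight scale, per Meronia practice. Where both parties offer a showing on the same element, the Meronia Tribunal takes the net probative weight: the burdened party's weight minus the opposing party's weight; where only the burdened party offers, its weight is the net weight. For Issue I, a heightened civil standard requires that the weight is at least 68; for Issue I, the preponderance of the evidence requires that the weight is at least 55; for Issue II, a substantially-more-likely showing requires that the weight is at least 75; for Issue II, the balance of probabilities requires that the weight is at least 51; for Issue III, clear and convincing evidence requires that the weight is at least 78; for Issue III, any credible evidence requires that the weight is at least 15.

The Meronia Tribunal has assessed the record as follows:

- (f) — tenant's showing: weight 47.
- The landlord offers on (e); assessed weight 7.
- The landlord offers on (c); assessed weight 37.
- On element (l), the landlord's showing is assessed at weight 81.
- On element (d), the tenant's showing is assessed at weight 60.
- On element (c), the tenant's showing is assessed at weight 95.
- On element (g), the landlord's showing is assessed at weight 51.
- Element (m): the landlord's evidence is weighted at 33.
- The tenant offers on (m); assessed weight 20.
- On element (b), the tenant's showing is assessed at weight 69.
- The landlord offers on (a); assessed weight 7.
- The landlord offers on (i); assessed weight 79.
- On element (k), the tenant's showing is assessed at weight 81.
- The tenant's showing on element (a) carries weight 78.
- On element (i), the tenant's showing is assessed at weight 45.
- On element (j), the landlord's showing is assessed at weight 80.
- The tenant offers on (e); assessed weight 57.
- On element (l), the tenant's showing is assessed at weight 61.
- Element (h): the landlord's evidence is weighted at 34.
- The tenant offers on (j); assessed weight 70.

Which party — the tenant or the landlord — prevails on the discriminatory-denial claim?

landlord

— Issue I —
Stage I.1 — burden on tenant; standard: a heightened civil standard (weight is at least 68).
    (a): 78 − 7 = 71 ≥ 68 [met]
    (b): 69 ≥ 68 [met]
  All elements met. The tenant retains the burden for Stage I.2.
Stage I.2 — burden on tenant; standard: the preponderance of the evidence (weight is at least 55).
    (c): 95 − 37 = 58 ≥ 55 [met]
    (d): 60 ≥ 55 [met]
  The tenant carries the last stage.
All stages carried — the tenant prevails on this issue.
— Issue II —
Stage II.1 (tenant, the balance of probabilities, weight is at least 51): (e) net 57−7=50 < 51 — fails; (f) 47 < 51 — fails.
  The tenant does not carry Stage II.1.
The landlord prevails on this issue.
— Issue III —
Stage III.1 — burden on tenant; standard: clear and convincing evidence (weight is at least 78).
    (k): 81 ≥ 78 [met]
  The tenant carries Stage III.1; the landlord now bears the burden.
Stage III.2 — burden on landlord; standard: any credible evidence (weight is at least 15).
    (l): 81 − 61 = 20 ≥ 15 [met]
    (m): 33 − 20 = 13 < 15 [not met]
  The landlord does not carry Stage III.2.
The analysis ends at Stage III.2; the tenant prevails on this issue.
Per-issue: Issue I → tenant; Issue II → landlord; Issue III → tenant. The tenant must prevail on every issue; overall, the landlord prevails.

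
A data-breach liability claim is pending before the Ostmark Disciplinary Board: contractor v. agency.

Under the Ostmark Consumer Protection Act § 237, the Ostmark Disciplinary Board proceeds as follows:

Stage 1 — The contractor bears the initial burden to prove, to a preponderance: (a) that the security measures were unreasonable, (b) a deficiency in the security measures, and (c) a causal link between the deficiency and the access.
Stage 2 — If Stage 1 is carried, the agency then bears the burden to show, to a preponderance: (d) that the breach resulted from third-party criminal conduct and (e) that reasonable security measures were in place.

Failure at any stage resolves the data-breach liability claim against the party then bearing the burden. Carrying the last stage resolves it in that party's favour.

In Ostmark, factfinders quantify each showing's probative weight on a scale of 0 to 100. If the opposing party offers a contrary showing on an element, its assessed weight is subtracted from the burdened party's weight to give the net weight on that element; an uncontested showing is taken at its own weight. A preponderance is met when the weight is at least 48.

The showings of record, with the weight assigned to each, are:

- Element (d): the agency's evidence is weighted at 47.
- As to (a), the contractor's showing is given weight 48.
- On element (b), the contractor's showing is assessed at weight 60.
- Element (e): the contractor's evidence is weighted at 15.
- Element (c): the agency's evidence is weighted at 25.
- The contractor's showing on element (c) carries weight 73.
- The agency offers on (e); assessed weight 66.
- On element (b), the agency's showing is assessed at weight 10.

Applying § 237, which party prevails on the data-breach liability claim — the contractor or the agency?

contractor

Stage 1 — burden on contractor; standard: a preponderance (weight is at least 48).
    (a): 48 ≥ 48 [met]
    (b): 60 − 10 = 50 ≥ 48 [met]
    (c): 73 − 25 = 48 ≥ 48 [met]
  Stage 1 is satisfied; the onus moves to the agency.
Stage 2 — burden on agency; standard: a preponderance (weight is at least 48).
    (d): 47 < 48 [not met]
    (e): 66 − 15 = 51 ≥ 48 [met]
  Stage 2 not carried; the agency fails its burden.
The contractor prevails.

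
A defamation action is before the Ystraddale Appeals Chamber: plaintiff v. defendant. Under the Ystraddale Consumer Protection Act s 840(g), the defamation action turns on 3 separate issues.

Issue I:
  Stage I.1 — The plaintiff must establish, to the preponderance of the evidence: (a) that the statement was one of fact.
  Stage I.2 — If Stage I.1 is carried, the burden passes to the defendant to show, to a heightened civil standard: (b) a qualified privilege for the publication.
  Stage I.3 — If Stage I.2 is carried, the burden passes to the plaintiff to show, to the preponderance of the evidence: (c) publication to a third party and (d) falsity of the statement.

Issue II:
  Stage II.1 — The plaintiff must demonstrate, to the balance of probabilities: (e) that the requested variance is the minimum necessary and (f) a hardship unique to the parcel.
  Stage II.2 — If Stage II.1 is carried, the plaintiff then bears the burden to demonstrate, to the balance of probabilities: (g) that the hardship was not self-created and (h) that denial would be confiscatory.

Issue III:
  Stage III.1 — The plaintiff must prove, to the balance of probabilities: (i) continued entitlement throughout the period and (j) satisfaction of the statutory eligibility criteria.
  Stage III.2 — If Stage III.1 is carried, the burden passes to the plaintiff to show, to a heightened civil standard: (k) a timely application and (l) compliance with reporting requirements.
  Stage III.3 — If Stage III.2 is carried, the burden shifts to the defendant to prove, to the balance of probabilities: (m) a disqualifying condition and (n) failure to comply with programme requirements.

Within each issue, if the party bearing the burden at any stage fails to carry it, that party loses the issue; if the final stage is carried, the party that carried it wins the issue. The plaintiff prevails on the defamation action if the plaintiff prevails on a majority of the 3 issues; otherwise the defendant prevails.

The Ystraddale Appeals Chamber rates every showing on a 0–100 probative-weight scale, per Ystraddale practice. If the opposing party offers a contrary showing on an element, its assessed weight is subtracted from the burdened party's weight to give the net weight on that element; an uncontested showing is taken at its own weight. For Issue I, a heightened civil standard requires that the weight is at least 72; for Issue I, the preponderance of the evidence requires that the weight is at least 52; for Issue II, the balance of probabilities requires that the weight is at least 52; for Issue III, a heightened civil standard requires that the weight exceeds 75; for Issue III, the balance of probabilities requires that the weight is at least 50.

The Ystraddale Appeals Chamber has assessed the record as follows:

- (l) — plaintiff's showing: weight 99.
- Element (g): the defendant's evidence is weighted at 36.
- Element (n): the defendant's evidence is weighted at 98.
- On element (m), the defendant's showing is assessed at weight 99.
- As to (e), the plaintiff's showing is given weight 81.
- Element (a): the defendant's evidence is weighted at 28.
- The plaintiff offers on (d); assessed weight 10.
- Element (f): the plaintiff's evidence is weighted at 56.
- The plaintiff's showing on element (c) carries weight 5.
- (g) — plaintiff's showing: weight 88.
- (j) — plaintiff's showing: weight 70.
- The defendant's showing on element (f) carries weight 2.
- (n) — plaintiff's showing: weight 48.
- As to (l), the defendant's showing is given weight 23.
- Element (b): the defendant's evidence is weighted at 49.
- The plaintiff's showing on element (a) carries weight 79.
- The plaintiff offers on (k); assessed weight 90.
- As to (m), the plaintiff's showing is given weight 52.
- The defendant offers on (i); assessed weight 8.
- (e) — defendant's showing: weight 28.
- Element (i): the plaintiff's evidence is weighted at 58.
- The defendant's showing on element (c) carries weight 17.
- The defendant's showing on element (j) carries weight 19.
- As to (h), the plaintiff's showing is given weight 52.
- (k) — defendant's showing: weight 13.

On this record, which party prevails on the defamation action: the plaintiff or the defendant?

plaintiff

— Issue I —
Stage I.1 (plaintiff, the preponderance of the evidence, weight is at least 52): (a) net 79−28=51 < 52 — fails.
  The plaintiff does not carry Stage I.1.
The analysis ends at Stage I.1; the defendant prevails on this issue.
— Issue II —
At Stage II.1 the plaintiff must meet the balance of probabilities (weight is at least 52): on (e) the weight is 81 less the opposing 28 gives net 53, which does reach 52, so (e) meets the standard; on (f) the weight is 56 less the opposing 2 gives net 54, ≥ 52, so (f) meets the standard.
  Stage II.1 carried; the burden remains with the plaintiff.
At Stage II.2 the plaintiff must meet the balance of probabilities (weight is at least 52): on (g) the weight is 88 less the opposing 36 gives net 52, which does reach 52, so (g) meets the standard; on (h) the weight is 52, which does reach 52, so (h) meets the standard.
  The plaintiff carries the last stage.
All stages carried — the plaintiff prevails on this issue.
— Issue III —
Stage III.1 (plaintiff, the balance of probabilities, weight is at least 50): (i) net 58−8=50 ≥ 50 — meets; (j) net 70−19=51 ≥ 50 — meets.
  Stage III.1 is satisfied; the plaintiff continues to bear the burden.
Stage III.2 (plaintiff, a heightened civil standard, weight exceeds 75): (k) net 90−13=77 > 75 — meets; (l) net 99−23=76 > 75 — meets.
  Stage III.2 is satisfied; the onus moves to the defendant.
Stage III.3 (defendant, the balance of probabilities, weight is at least 50): (m) net 99−52=47 < 50 — fails; (n) net 98−48=50 ≥ 50 — meets.
  Not every element is met, so the defendant fails to carry Stage III.3.
The analysis ends at Stage III.3; the plaintiff prevails on this issue.
Per-issue: Issue I → defendant; Issue II → plaintiff; Issue III → plaintiff. The plaintiff must prevail on a majority of issues; overall, the plaintiff prevails.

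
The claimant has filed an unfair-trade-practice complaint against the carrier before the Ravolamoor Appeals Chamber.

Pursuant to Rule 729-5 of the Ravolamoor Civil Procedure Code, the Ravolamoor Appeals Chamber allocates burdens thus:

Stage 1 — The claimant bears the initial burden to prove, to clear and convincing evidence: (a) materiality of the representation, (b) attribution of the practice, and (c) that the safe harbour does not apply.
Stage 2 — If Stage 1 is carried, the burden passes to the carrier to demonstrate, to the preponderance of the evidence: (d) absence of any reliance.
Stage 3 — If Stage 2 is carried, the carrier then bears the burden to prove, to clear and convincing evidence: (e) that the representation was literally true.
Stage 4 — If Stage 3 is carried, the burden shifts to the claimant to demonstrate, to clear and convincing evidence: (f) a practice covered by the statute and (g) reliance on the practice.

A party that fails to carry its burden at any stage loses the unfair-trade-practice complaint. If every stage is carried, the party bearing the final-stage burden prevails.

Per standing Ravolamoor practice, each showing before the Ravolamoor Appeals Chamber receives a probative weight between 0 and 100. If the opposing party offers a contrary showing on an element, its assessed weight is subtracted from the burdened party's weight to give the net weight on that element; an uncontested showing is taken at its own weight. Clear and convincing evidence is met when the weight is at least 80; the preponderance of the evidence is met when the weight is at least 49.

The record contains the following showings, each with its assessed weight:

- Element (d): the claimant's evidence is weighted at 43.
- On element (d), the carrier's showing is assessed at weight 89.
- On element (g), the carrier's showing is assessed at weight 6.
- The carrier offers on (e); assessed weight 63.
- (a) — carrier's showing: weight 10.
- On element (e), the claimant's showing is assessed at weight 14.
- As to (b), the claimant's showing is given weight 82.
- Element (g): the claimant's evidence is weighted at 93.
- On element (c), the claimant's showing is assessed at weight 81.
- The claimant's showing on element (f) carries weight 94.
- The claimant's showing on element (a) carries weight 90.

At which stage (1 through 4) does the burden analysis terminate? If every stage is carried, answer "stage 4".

stage 2

Stage 1 — burden on claimant; standard: clear and convincing evidence (weight is at least 80).
    (a): 90 − 10 = 80 ≥ 80 [met]
    (b): 82 ≥ 80 [met]
    (c): 81 ≥ 80 [met]
  All elements met. The burden passes to the carrier.
Stage 2 — burden on carrier; standard: the preponderance of the evidence (weight is at least 49).
    (d): 89 − 43 = 46 < 49 [not met]
  The carrier does not carry Stage 2.
The analysis ends at Stage 2; the claimant prevails.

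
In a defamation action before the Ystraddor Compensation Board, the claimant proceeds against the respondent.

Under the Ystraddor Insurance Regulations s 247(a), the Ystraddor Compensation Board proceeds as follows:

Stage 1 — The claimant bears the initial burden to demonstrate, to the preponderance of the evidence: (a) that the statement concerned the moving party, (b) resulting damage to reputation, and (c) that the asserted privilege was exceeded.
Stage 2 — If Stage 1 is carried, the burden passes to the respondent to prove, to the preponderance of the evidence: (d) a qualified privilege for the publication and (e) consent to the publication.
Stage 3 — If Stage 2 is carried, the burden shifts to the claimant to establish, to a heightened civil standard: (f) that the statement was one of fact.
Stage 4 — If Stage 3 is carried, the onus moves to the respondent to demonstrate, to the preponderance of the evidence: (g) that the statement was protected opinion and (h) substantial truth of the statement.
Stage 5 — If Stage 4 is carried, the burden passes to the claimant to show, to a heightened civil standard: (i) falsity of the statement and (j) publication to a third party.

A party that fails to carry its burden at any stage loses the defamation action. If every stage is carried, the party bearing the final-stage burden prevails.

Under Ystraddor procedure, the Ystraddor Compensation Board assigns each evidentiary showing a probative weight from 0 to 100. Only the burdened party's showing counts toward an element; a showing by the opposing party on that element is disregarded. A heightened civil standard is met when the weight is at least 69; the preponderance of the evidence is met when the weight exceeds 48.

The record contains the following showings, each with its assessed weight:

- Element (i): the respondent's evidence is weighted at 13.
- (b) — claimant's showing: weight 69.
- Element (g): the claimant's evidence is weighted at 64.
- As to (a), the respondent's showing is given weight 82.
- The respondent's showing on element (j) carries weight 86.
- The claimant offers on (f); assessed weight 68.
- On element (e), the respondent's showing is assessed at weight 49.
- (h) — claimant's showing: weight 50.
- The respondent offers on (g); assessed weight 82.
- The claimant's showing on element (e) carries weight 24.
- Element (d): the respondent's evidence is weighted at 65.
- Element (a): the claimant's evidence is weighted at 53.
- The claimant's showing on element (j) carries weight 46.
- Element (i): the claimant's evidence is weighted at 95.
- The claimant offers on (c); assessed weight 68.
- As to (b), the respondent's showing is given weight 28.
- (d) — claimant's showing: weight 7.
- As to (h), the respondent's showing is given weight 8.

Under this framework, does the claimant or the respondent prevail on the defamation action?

respondent

At Stage 1 the claimant must meet the preponderance of the evidence (weight exceeds 48): on (a) the weight is 53 (the respondent's 82 is given no effect), which does exceed 48, so (a) meets the standard; on (b) the weight is 69 (the respondent's 28 is given no effect), > 48, so (b) meets the standard; on (c) the weight is 68, which does exceed 48, so (c) meets the standard.
  Stage 1 carried; the burden shifts to the respondent.
At Stage 2 the respondent must meet the preponderance of the evidence (weight exceeds 48): on (d) the weight is 65 (the claimant's 7 is given no effect), > 48, so (d) meets the standard; on (e) the weight is 49 (the claimant's 24 is given no effect), > 48, so (e) meets the standard.
  Stage 2 carried; the burden shifts to the claimant.
At Stage 3 the claimant must meet a heightened civil standard (weight is at least 69): on (f) the weight is 68, which does not reach 69, so (f) does not meet the standard.
  Not every element is met, so the claimant fails to carry Stage 3.
The analysis ends at Stage 3; the respondent prevails.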